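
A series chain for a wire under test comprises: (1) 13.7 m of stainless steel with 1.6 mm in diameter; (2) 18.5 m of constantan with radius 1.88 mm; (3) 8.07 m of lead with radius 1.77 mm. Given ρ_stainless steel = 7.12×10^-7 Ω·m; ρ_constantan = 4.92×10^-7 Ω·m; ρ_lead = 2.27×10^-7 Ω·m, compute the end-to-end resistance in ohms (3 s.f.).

5.86 Ω

Seg 1: A = π(d/2)² = π(8.0000e-04 m)² = 2.011e-06 m²
R_1 = (7.12×10^-7)(13.7)/(2.011e-06) = 4.851 Ω
Seg 2: A = πr² = π(1.8800e-03 m)² = 1.110e-05 m²
R_2 = (4.92×10^-7)(18.5)/(1.110e-05) = 0.8197 Ω
Seg 3: A = πr² = π(1.7700e-03 m)² = 9.842e-06 m²
R_3 = (2.27×10^-7)(8.07)/(9.842e-06) = 0.1861 Ω
R_total = R_1 + R_2 + R_3 = 5.86 Ω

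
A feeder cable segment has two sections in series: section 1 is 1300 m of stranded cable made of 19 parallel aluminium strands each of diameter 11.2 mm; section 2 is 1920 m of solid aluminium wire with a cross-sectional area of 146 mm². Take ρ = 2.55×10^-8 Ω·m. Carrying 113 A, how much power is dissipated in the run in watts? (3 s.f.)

4510 W

Section 1: A_strand = π(5.6000e-03)² = 9.852e-05 m²; R₁ = ρL/(N·A_s) = (2.55×10^-8)(1300)/(19×9.852e-05) = 0.01771 Ω
Section 2: A = 146 mm² = 1.460e-04 m²
R₂ = (2.55×10^-8)(1920)/(1.460e-04) = 0.3353 Ω
R = R₁ + R₂ = 0.3531 Ω
P = I²R = (113)² × 0.3531 = 4510 W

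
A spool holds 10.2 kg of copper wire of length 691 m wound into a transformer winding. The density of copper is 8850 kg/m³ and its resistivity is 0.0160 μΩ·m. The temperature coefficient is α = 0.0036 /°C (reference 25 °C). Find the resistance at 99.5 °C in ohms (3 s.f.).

ρ = 0.0160 μΩ·m = 1.60×10^-8 Ω·m
A = m/(density·L) = 10.2/(8850×691) = 1.6679e-06 m²
R = ρL/A = (1.60×10^-8)(691)/(1.6679e-06) = 6.629 Ω
R(99.5 °C) = 6.629 × (1 + 0.0036×74.5) = 8.41 Ω

8.41 Ω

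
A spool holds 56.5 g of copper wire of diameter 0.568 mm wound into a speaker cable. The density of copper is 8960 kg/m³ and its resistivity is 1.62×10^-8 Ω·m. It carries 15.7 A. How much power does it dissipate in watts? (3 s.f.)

A = π(d/2)² = π(2.8400e-04 m)² = 2.5339e-07 m²
L = m/(density·A) = 0.0565/(8960×2.5339e-07) = 24.89 m
R = ρL/A = (1.62×10^-8)(24.89)/(2.5339e-07) = 1.591 Ω
P = I²R = (15.7)² × 1.591 = 392 W

392 W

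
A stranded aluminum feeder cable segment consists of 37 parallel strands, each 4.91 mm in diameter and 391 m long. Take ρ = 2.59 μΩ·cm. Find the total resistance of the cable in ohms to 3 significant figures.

ρ = 2.59 μΩ·cm = 2.59×10^-8 Ω·m
A_strand = π(2.4550e-03 m)² = 1.893e-05 m²
R_strand = ρL/A = (2.59×10^-8)(391)/(1.893e-05) = 0.5348 Ω
R_total = R_strand/N = 0.5348/37 = 0.0145 Ω

0.0145 Ω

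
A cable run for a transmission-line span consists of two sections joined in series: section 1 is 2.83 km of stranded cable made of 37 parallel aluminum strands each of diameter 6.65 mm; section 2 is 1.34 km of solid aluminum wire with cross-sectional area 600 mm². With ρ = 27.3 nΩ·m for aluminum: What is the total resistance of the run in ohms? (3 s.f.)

ρ = 27.3 nΩ·m = 2.73×10^-8 Ω·m
Section 1: A_strand = π(3.3250e-03)² = 3.473e-05 m²; R₁ = ρL/(N·A_s) = (2.73×10^-8)(2830)/(37×3.473e-05) = 0.06012 Ω
Section 2: A = 600 mm² = 6.000e-04 m²
R₂ = (2.73×10^-8)(1340)/(6.000e-04) = 0.06097 Ω
R = R₁ + R₂ = 0.121 Ω

0.121 Ω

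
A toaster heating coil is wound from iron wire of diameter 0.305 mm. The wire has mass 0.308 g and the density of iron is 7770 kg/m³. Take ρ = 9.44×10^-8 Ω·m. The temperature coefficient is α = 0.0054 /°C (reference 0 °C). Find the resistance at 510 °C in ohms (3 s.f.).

2.63 Ω

A = π(d/2)² = π(1.5250e-04 m)² = 7.3062e-08 m²
L = m/(density·A) = 3.080×10^-4/(7770×7.3062e-08) = 0.5426 m
R = ρL/A = (9.44×10^-8)(0.5426)/(7.3062e-08) = 0.701 Ω
R(510 °C) = 0.701 × (1 + 0.0054×510) = 2.63 Ω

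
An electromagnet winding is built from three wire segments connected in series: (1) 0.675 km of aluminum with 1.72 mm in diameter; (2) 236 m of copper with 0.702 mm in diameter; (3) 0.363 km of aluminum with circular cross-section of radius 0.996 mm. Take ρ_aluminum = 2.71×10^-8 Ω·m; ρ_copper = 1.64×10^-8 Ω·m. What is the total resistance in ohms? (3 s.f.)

21.0 Ω

Seg 1: A = π(d/2)² = π(8.6000e-04 m)² = 2.324e-06 m²
R_1 = (2.71×10^-8)(675)/(2.324e-06) = 7.873 Ω
Seg 2: A = π(d/2)² = π(3.5100e-04 m)² = 3.870e-07 m²
R_2 = (1.64×10^-8)(236)/(3.870e-07) = 10 Ω
Seg 3: A = πr² = π(9.9600e-04 m)² = 3.117e-06 m²
R_3 = (2.71×10^-8)(363)/(3.117e-06) = 3.157 Ω
R_total = R_1 + R_2 + R_3 = 21.0 Ω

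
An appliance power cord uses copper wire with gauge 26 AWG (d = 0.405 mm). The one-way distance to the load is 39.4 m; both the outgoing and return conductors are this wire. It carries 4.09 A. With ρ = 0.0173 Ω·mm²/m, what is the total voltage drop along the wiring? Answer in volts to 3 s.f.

ρ = 0.0173 Ω·mm²/m = 1.73×10^-8 Ω·m
A = π(0.405/2 mm)² = π(2.0250e-04 m)² = 1.288e-07 m²
Total conductor length (both ways) L = 2 × 39.4 = 78.8 m
R = ρL/A = (1.73×10^-8)(78.8)/(1.288e-07) = 10.58 Ω
V = IR = 4.09 × 10.58 = 43.3 V

43.3 V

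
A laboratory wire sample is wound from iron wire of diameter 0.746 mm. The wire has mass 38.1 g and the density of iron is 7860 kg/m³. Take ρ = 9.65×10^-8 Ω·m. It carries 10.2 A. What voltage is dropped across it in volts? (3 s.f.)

25.0 V

A = π(d/2)² = π(3.7300e-04 m)² = 4.3709e-07 m²
L = m/(density·A) = 0.0381/(7860×4.3709e-07) = 11.09 m
R = ρL/A = (9.65×10^-8)(11.09)/(4.3709e-07) = 2.448 Ω
V = IR = 10.2 × 2.448 = 25.0 V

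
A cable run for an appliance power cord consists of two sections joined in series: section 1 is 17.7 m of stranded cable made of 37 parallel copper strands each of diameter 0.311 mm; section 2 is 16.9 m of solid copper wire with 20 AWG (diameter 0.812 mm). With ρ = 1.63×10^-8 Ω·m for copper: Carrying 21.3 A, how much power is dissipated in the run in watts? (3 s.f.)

288 W

Section 1: A_strand = π(1.5550e-04)² = 7.596e-08 m²; R₁ = ρL/(N·A_s) = (1.63×10^-8)(17.7)/(37×7.596e-08) = 0.1026 Ω
Section 2: A = π(0.812/2 mm)² = π(4.0600e-04 m)² = 5.178e-07 m²
R₂ = (1.63×10^-8)(16.9)/(5.178e-07) = 0.532 Ω
R = R₁ + R₂ = 0.6346 Ω
P = I²R = (21.3)² × 0.6346 = 288 W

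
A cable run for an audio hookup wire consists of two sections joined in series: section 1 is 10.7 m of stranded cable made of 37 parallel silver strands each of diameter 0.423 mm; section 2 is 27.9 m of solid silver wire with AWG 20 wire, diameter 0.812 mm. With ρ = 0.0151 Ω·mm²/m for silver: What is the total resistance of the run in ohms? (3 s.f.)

0.845 Ω

ρ = 0.0151 Ω·mm²/m = 1.51×10^-8 Ω·m
Section 1: A_strand = π(2.1150e-04)² = 1.405e-07 m²; R₁ = ρL/(N·A_s) = (1.51×10^-8)(10.7)/(37×1.405e-07) = 0.03107 Ω
Section 2: A = π(0.812/2 mm)² = π(4.0600e-04 m)² = 5.178e-07 m²
R₂ = (1.51×10^-8)(27.9)/(5.178e-07) = 0.8135 Ω
R = R₁ + R₂ = 0.845 Ω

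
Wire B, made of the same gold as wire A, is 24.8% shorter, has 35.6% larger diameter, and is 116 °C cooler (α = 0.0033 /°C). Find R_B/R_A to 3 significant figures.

0.252

R ∝ ρL/d² with ρ ∝ (1+αΔT), so R_B/R_A = (1 − 24.8/100) × (1 + 35.6/100)⁻² × (1 − 0.0033×116)
= 0.752 × 0.5438 × 0.6172 = 0.252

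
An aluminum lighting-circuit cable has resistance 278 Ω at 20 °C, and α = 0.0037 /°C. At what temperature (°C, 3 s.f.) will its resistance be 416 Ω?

R = R₀(1 + α(T − T₀)) ⇒ T = T₀ + (R/R₀ − 1)/α
T = 20 + (416/278 − 1)/0.0037 = 20 + (0.4964)/0.0037 = 154 °C

154 °C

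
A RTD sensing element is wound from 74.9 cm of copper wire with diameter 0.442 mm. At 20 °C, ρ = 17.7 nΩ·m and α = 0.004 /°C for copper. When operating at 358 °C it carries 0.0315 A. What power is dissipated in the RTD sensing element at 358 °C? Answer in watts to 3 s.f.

ρ = 17.7 nΩ·m = 1.77×10^-8 Ω·m
A = π(d/2)² = π(2.2100e-04 m)² = 1.534e-07 m²
R₍20₎ = ρL/A = (1.77×10^-8)(0.749)/(1.534e-07) = 0.0864 Ω
R₍358₎ = R₍20₎(1 + αΔT) = 0.0864 × (1 + 0.004×338) = 0.2032 Ω
P = I²R = (0.0315)² × 0.2032 = 2.02×10^-4 W

2.02×10^-4 W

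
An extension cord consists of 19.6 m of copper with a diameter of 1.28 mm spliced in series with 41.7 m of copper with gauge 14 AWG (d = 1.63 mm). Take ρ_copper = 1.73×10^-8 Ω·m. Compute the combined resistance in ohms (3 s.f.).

Segment 1: A = π(d/2)² = π(6.4000e-04 m)² = 1.287e-06 m²
R₁ = ρL/A = (1.73×10^-8)(19.6)/(1.287e-06) = 0.2635 Ω
Segment 2: A = π(1.63/2 mm)² = π(8.1500e-04 m)² = 2.087e-06 m²
R₂ = (1.73×10^-8)(41.7)/(2.087e-06) = 0.3457 Ω
R = R₁ + R₂ = 0.609 Ω

0.609 Ω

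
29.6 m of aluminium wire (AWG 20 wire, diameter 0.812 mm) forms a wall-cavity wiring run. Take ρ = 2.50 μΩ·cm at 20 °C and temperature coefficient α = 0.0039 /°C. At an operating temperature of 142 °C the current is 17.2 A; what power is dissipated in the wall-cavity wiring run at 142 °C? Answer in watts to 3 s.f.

624 W

ρ = 2.50 μΩ·cm = 2.50×10^-8 Ω·m
A = π(0.812/2 mm)² = π(4.0600e-04 m)² = 5.178e-07 m²
R₍20₎ = ρL/A = (2.50×10^-8)(29.6)/(5.178e-07) = 1.429 Ω
R₍142₎ = R₍20₎(1 + αΔT) = 1.429 × (1 + 0.0039×122) = 2.109 Ω
P = I²R = (17.2)² × 2.109 = 624 W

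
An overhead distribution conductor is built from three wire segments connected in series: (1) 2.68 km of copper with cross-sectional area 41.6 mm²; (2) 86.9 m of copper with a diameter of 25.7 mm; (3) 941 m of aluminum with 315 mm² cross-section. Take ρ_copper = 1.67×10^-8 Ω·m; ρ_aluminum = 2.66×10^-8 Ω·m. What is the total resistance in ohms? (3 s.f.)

Seg 1: A = 41.6 mm² = 4.160e-05 m²
R_1 = (1.67×10^-8)(2680)/(4.160e-05) = 1.076 Ω
Seg 2: A = π(d/2)² = π(1.2850e-02 m)² = 5.187e-04 m²
R_2 = (1.67×10^-8)(86.9)/(5.187e-04) = 0.002798 Ω
Seg 3: A = 315 mm² = 3.150e-04 m²
R_3 = (2.66×10^-8)(941)/(3.150e-04) = 0.07946 Ω
R_total = R_1 + R_2 + R_3 = 1.16 Ω

1.16 Ω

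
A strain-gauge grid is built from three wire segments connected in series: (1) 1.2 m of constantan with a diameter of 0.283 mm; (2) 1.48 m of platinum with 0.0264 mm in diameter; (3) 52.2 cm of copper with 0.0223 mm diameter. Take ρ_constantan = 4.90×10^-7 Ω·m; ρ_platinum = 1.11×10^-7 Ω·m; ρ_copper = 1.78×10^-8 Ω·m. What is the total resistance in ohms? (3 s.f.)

Seg 1: A = π(d/2)² = π(1.4150e-04 m)² = 6.290e-08 m²
R_1 = (4.90×10^-7)(1.2)/(6.290e-08) = 9.348 Ω
Seg 2: A = π(d/2)² = π(1.3200e-05 m)² = 5.474e-10 m²
R_2 = (1.11×10^-7)(1.48)/(5.474e-10) = 300.1 Ω
Seg 3: A = π(d/2)² = π(1.1150e-05 m)² = 3.906e-10 m²
R_3 = (1.78×10^-8)(0.522)/(3.906e-10) = 23.79 Ω
R_total = R_1 + R_2 + R_3 = 333 Ω

333 Ω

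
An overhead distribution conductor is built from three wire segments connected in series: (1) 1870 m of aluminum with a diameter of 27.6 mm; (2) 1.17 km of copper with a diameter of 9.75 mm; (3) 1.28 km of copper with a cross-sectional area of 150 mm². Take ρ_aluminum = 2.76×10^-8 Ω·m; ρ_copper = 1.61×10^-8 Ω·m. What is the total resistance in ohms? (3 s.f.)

0.476 Ω

Seg 1: A = π(d/2)² = π(1.3800e-02 m)² = 5.983e-04 m²
R_1 = (2.76×10^-8)(1870)/(5.983e-04) = 0.08627 Ω
Seg 2: A = π(d/2)² = π(4.8750e-03 m)² = 7.466e-05 m²
R_2 = (1.61×10^-8)(1170)/(7.466e-05) = 0.2523 Ω
Seg 3: A = 150 mm² = 1.500e-04 m²
R_3 = (1.61×10^-8)(1280)/(1.500e-04) = 0.1374 Ω
R_total = R_1 + R_2 + R_3 = 0.476 Ω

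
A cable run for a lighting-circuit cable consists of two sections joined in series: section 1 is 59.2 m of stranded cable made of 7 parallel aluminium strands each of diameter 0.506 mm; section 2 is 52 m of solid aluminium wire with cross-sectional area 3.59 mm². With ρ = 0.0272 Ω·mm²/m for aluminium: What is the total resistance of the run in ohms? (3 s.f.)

ρ = 0.0272 Ω·mm²/m = 2.72×10^-8 Ω·m
Section 1: A_strand = π(2.5300e-04)² = 2.011e-07 m²; R₁ = ρL/(N·A_s) = (2.72×10^-8)(59.2)/(7×2.011e-07) = 1.144 Ω
Section 2: A = 3.59 mm² = 3.590e-06 m²
R₂ = (2.72×10^-8)(52)/(3.590e-06) = 0.394 Ω
R = R₁ + R₂ = 1.54 Ω

1.54 Ω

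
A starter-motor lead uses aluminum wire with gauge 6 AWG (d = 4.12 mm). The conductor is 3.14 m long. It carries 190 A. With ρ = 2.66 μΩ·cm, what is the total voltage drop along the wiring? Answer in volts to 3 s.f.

1.19 V

ρ = 2.66 μΩ·cm = 2.66×10^-8 Ω·m
A = π(4.12/2 mm)² = π(2.0600e-03 m)² = 1.333e-05 m²
R = ρL/A = (2.66×10^-8)(3.14)/(1.333e-05) = 0.006265 Ω
V = IR = 190 × 0.006265 = 1.19 V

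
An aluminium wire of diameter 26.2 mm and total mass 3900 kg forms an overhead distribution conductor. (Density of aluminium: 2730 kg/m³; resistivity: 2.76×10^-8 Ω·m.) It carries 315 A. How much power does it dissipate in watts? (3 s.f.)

13500 W

A = π(d/2)² = π(1.3100e-02 m)² = 5.3913e-04 m²
L = m/(density·A) = 3900/(2730×5.3913e-04) = 2650 m
R = ρL/A = (2.76×10^-8)(2650)/(5.3913e-04) = 0.1357 Ω
P = I²R = (315)² × 0.1357 = 13500 W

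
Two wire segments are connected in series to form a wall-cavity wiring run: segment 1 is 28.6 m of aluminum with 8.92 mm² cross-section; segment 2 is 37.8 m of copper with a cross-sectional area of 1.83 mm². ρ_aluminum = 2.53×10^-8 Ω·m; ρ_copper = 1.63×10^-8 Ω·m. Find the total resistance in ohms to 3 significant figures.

0.418 Ω

Segment 1: A = 8.92 mm² = 8.920e-06 m²
R₁ = ρL/A = (2.53×10^-8)(28.6)/(8.920e-06) = 0.08112 Ω
Segment 2: A = 1.83 mm² = 1.830e-06 m²
R₂ = (1.63×10^-8)(37.8)/(1.830e-06) = 0.3367 Ω
R = R₁ + R₂ = 0.418 Ω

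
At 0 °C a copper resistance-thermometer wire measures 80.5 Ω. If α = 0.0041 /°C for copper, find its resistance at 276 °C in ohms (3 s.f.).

ΔT = 276 − 0 = 276 °C
R = R₀(1 + αΔT) = 80.5 × (1 + 0.0041×276) = 80.5 × 2.132 = 172 Ω

172 Ω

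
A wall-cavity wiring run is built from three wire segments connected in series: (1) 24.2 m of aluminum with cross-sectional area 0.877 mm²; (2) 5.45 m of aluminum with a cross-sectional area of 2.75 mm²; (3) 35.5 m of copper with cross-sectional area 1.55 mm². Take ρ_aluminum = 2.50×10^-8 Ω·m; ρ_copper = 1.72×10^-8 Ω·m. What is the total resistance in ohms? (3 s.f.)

1.13 Ω

Seg 1: A = 0.877 mm² = 8.770e-07 m²
R_1 = (2.50×10^-8)(24.2)/(8.770e-07) = 0.6899 Ω
Seg 2: A = 2.75 mm² = 2.750e-06 m²
R_2 = (2.50×10^-8)(5.45)/(2.750e-06) = 0.04955 Ω
Seg 3: A = 1.55 mm² = 1.550e-06 m²
R_3 = (1.72×10^-8)(35.5)/(1.550e-06) = 0.3939 Ω
R_total = R_1 + R_2 + R_3 = 1.13 Ω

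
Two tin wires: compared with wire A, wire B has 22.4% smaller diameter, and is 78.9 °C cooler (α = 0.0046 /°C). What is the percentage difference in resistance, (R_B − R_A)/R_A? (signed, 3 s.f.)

5.79%

R ∝ ρL/d² with ρ ∝ (1+αΔT), so R_B/R_A = (1 − 22.4/100)⁻² × (1 − 0.0046×78.9)
= 1.661 × 0.6371 = 1.058
(R_B − R_A)/R_A = 1.058 − 1 = 5.79%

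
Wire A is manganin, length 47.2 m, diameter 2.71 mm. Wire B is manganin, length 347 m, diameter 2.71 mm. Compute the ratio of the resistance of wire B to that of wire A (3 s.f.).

7.35

R ∝ ρL/d², so R_B/R_A = (L_B/L_A)
= (347/47.2) = 7.35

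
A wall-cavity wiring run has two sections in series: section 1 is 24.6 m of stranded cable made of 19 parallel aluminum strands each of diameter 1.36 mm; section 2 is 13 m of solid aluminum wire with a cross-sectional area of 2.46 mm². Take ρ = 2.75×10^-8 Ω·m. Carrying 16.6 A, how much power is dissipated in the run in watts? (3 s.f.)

Section 1: A_strand = π(6.8000e-04)² = 1.453e-06 m²; R₁ = ρL/(N·A_s) = (2.75×10^-8)(24.6)/(19×1.453e-06) = 0.02451 Ω
Section 2: A = 2.46 mm² = 2.460e-06 m²
R₂ = (2.75×10^-8)(13)/(2.460e-06) = 0.1453 Ω
R = R₁ + R₂ = 0.1698 Ω
P = I²R = (16.6)² × 0.1698 = 46.8 W

46.8 W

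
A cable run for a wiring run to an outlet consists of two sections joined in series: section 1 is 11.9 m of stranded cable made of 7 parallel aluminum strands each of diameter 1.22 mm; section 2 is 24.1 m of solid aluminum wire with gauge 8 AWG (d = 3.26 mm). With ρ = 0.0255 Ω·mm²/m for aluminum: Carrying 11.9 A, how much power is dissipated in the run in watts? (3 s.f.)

15.7 W

ρ = 0.0255 Ω·mm²/m = 2.55×10^-8 Ω·m
Section 1: A_strand = π(6.1000e-04)² = 1.169e-06 m²; R₁ = ρL/(N·A_s) = (2.55×10^-8)(11.9)/(7×1.169e-06) = 0.03708 Ω
Section 2: A = π(3.26/2 mm)² = π(1.6300e-03 m)² = 8.347e-06 m²
R₂ = (2.55×10^-8)(24.1)/(8.347e-06) = 0.07363 Ω
R = R₁ + R₂ = 0.1107 Ω
P = I²R = (11.9)² × 0.1107 = 15.7 W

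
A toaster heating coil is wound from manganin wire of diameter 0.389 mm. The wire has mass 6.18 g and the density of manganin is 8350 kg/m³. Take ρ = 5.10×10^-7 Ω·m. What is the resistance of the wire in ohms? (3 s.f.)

26.7 Ω

A = π(d/2)² = π(1.9450e-04 m)² = 1.1885e-07 m²
L = m/(density·A) = 0.00618/(8350×1.1885e-07) = 6.227 m
R = ρL/A = (5.10×10^-7)(6.227)/(1.1885e-07) = 26.7 Ω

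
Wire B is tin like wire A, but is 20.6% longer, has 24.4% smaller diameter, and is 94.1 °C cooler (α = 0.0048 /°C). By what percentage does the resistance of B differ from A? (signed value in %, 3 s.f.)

15.7%

R ∝ ρL/d² with ρ ∝ (1+αΔT), so R_B/R_A = (1 + 20.6/100) × (1 − 24.4/100)⁻² × (1 − 0.0048×94.1)
= 1.206 × 1.75 × 0.5483 = 1.157
(R_B − R_A)/R_A = 1.157 − 1 = 15.7%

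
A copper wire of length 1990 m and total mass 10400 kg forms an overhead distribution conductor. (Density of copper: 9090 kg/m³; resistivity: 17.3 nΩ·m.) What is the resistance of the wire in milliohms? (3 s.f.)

ρ = 17.3 nΩ·m = 1.73×10^-8 Ω·m
A = m/(density·L) = 10400/(9090×1990) = 5.7493e-04 m²
R = ρL/A = (1.73×10^-8)(1990)/(5.7493e-04) = 59.9 mΩ

59.9 mΩ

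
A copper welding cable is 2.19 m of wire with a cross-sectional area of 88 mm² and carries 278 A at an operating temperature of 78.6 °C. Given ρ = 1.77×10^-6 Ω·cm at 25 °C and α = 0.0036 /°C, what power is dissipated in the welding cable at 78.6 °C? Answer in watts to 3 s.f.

40.6 W

ρ = 1.77×10^-6 Ω·cm = 1.77×10^-8 Ω·m
A = 88 mm² = 8.800e-05 m²
R₍25₎ = ρL/A = (1.77×10^-8)(2.19)/(8.800e-05) = 4.405×10^-4 Ω
R₍78.6₎ = R₍25₎(1 + αΔT) = 4.405×10^-4 × (1 + 0.0036×53.6) = 5.255×10^-4 Ω
P = I²R = (278)² × 5.255×10^-4 = 40.6 W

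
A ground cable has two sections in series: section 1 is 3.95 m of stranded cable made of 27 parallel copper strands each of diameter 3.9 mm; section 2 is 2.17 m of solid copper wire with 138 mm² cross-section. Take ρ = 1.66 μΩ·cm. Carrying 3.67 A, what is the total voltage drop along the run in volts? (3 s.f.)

0.00170 V

ρ = 1.66 μΩ·cm = 1.66×10^-8 Ω·m
Section 1: A_strand = π(1.9500e-03)² = 1.195e-05 m²; R₁ = ρL/(N·A_s) = (1.66×10^-8)(3.95)/(27×1.195e-05) = 2.033×10^-4 Ω
Section 2: A = 138 mm² = 1.380e-04 m²
R₂ = (1.66×10^-8)(2.17)/(1.380e-04) = 2.610×10^-4 Ω
R = R₁ + R₂ = 4.643×10^-4 Ω
V = IR = 3.67 × 4.643×10^-4 = 0.00170 V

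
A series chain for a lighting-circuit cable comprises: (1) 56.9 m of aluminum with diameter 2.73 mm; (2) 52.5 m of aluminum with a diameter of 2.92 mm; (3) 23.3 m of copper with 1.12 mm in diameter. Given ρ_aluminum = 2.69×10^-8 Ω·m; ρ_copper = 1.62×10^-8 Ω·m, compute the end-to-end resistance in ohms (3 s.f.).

Seg 1: A = π(d/2)² = π(1.3650e-03 m)² = 5.853e-06 m²
R_1 = (2.69×10^-8)(56.9)/(5.853e-06) = 0.2615 Ω
Seg 2: A = π(d/2)² = π(1.4600e-03 m)² = 6.697e-06 m²
R_2 = (2.69×10^-8)(52.5)/(6.697e-06) = 0.2109 Ω
Seg 3: A = π(d/2)² = π(5.6000e-04 m)² = 9.852e-07 m²
R_3 = (1.62×10^-8)(23.3)/(9.852e-07) = 0.3831 Ω
R_total = R_1 + R_2 + R_3 = 0.856 Ω

0.856 Ω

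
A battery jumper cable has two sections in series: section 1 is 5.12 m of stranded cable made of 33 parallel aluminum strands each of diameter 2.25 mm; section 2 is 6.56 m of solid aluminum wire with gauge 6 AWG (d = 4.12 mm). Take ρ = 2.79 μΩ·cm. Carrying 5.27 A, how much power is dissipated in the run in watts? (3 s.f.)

0.412 W

ρ = 2.79 μΩ·cm = 2.79×10^-8 Ω·m
Section 1: A_strand = π(1.1250e-03)² = 3.976e-06 m²; R₁ = ρL/(N·A_s) = (2.79×10^-8)(5.12)/(33×3.976e-06) = 0.001089 Ω
Section 2: A = π(4.12/2 mm)² = π(2.0600e-03 m)² = 1.333e-05 m²
R₂ = (2.79×10^-8)(6.56)/(1.333e-05) = 0.01373 Ω
R = R₁ + R₂ = 0.01482 Ω
P = I²R = (5.27)² × 0.01482 = 0.412 W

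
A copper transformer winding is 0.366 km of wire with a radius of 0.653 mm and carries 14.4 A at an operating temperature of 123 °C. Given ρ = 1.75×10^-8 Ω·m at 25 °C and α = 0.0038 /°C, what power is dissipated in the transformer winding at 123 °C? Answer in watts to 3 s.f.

A = πr² = π(6.5300e-04 m)² = 1.340e-06 m²
R₍25₎ = ρL/A = (1.75×10^-8)(366)/(1.340e-06) = 4.781 Ω
R₍123₎ = R₍25₎(1 + αΔT) = 4.781 × (1 + 0.0038×98) = 6.562 Ω
P = I²R = (14.4)² × 6.562 = 1360 W

1360 W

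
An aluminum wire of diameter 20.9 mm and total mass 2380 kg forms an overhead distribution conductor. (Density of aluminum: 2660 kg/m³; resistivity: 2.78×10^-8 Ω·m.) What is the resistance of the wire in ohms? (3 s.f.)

A = π(d/2)² = π(1.0450e-02 m)² = 3.4307e-04 m²
L = m/(density·A) = 2380/(2660×3.4307e-04) = 2608 m
R = ρL/A = (2.78×10^-8)(2608)/(3.4307e-04) = 0.211 Ω

0.211 Ω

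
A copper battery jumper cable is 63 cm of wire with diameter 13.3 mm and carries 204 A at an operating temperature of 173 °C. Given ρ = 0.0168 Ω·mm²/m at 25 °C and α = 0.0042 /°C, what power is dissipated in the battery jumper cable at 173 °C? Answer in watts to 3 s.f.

ρ = 0.0168 Ω·mm²/m = 1.68×10^-8 Ω·m
A = π(d/2)² = π(6.6500e-03 m)² = 1.389e-04 m²
R₍25₎ = ρL/A = (1.68×10^-8)(0.63)/(1.389e-04) = 7.618×10^-5 Ω
R₍173₎ = R₍25₎(1 + αΔT) = 7.618×10^-5 × (1 + 0.0042×148) = 1.235×10^-4 Ω
P = I²R = (204)² × 1.235×10^-4 = 5.14 W

5.14 W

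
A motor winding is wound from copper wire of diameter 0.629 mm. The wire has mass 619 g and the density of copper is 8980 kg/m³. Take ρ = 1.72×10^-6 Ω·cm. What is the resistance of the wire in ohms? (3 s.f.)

12.3 Ω

ρ = 1.72×10^-6 Ω·cm = 1.72×10^-8 Ω·m
A = π(d/2)² = π(3.1450e-04 m)² = 3.1074e-07 m²
L = m/(density·A) = 0.619/(8980×3.1074e-07) = 221.8 m
R = ρL/A = (1.72×10^-8)(221.8)/(3.1074e-07) = 12.3 Ω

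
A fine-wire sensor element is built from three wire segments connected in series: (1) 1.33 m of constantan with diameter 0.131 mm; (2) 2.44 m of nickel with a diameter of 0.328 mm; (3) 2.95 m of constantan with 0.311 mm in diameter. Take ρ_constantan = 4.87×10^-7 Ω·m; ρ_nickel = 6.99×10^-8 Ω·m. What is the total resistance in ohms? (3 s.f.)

Seg 1: A = π(d/2)² = π(6.5500e-05 m)² = 1.348e-08 m²
R_1 = (4.87×10^-7)(1.33)/(1.348e-08) = 48.06 Ω
Seg 2: A = π(d/2)² = π(1.6400e-04 m)² = 8.450e-08 m²
R_2 = (6.99×10^-8)(2.44)/(8.450e-08) = 2.019 Ω
Seg 3: A = π(d/2)² = π(1.5550e-04 m)² = 7.596e-08 m²
R_3 = (4.87×10^-7)(2.95)/(7.596e-08) = 18.91 Ω
R_total = R_1 + R_2 + R_3 = 69.0 Ω

69.0 Ω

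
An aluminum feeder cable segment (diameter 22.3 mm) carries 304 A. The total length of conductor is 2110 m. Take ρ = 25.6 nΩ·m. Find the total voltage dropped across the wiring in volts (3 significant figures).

ρ = 25.6 nΩ·m = 2.56×10^-8 Ω·m
A = π(d/2)² = π(1.1150e-02 m)² = 3.906e-04 m²
R = ρL/A = (2.56×10^-8)(2110)/(3.906e-04) = 0.1383 Ω
V = IR = 304 × 0.1383 = 42.0 V

42.0 V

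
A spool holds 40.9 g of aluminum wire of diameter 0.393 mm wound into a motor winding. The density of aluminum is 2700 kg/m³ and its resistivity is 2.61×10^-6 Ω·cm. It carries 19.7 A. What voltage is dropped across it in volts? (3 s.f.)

ρ = 2.61×10^-6 Ω·cm = 2.61×10^-8 Ω·m
A = π(d/2)² = π(1.9650e-04 m)² = 1.2130e-07 m²
L = m/(density·A) = 0.0409/(2700×1.2130e-07) = 124.9 m
R = ρL/A = (2.61×10^-8)(124.9)/(1.2130e-07) = 26.87 Ω
V = IR = 19.7 × 26.87 = 529 V

529 V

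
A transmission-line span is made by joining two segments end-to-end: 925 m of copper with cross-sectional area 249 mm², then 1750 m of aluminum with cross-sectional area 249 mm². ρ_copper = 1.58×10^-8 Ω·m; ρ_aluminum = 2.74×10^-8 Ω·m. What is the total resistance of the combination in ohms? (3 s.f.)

Segment 1: A = 249 mm² = 2.490e-04 m²
R₁ = ρL/A = (1.58×10^-8)(925)/(2.490e-04) = 0.05869 Ω
R₂ = (2.74×10^-8)(1750)/(2.490e-04) = 0.1926 Ω
R = R₁ + R₂ = 0.251 Ω

0.251 Ω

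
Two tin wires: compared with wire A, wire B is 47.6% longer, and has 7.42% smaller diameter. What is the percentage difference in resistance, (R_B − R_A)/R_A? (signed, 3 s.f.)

R ∝ L/d², so R_B/R_A = (1 + 47.6/100) × (1 − 7.42/100)⁻²
= 1.476 × 1.167 = 1.722
(R_B − R_A)/R_A = 1.722 − 1 = 72.2%

72.2%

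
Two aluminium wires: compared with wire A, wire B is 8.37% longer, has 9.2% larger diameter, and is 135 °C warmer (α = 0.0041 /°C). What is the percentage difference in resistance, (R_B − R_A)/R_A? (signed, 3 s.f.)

R ∝ ρL/d² with ρ ∝ (1+αΔT), so R_B/R_A = (1 + 8.37/100) × (1 + 9.2/100)⁻² × (1 + 0.0041×135)
= 1.084 × 0.8386 × 1.554 = 1.412
(R_B − R_A)/R_A = 1.412 − 1 = 41.2%

41.2%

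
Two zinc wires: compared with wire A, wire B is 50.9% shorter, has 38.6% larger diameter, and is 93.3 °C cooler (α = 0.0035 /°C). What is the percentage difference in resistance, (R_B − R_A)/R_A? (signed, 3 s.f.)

-82.8%

R ∝ ρL/d² with ρ ∝ (1+αΔT), so R_B/R_A = (1 − 50.9/100) × (1 + 38.6/100)⁻² × (1 − 0.0035×93.3)
= 0.491 × 0.5206 × 0.6734 = 0.1721
(R_B − R_A)/R_A = 0.1721 − 1 = -82.8%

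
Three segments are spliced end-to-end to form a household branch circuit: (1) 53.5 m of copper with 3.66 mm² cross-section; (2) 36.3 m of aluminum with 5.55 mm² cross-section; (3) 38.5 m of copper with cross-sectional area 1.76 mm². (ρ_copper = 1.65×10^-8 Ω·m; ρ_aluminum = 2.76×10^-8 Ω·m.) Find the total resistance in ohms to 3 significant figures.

0.783 Ω

Seg 1: A = 3.66 mm² = 3.660e-06 m²
R_1 = (1.65×10^-8)(53.5)/(3.660e-06) = 0.2412 Ω
Seg 2: A = 5.55 mm² = 5.550e-06 m²
R_2 = (2.76×10^-8)(36.3)/(5.550e-06) = 0.1805 Ω
Seg 3: A = 1.76 mm² = 1.760e-06 m²
R_3 = (1.65×10^-8)(38.5)/(1.760e-06) = 0.3609 Ω
R_total = R_1 + R_2 + R_3 = 0.783 Ω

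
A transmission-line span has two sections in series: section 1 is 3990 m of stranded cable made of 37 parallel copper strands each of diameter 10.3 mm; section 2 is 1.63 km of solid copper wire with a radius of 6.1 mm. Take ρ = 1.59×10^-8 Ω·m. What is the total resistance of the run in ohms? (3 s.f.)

0.242 Ω

Section 1: A_strand = π(5.1500e-03)² = 8.332e-05 m²; R₁ = ρL/(N·A_s) = (1.59×10^-8)(3990)/(37×8.332e-05) = 0.02058 Ω
Section 2: A = πr² = π(6.1000e-03 m)² = 1.169e-04 m²
R₂ = (1.59×10^-8)(1630)/(1.169e-04) = 0.2217 Ω
R = R₁ + R₂ = 0.242 Ω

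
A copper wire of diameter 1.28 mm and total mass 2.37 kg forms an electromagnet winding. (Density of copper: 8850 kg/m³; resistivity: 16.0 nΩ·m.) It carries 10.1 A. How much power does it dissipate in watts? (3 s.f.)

264 W

ρ = 16.0 nΩ·m = 1.60×10^-8 Ω·m
A = π(d/2)² = π(6.4000e-04 m)² = 1.2868e-06 m²
L = m/(density·A) = 2.37/(8850×1.2868e-06) = 208.1 m
R = ρL/A = (1.60×10^-8)(208.1)/(1.2868e-06) = 2.588 Ω
P = I²R = (10.1)² × 2.588 = 264 W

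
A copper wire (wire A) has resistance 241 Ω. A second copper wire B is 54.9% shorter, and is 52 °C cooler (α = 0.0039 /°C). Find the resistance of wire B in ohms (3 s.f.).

86.6 Ω

R ∝ ρL/d² with ρ ∝ (1+αΔT), so R_B/R_A = (1 − 54.9/100) × (1 − 0.0039×52)
= 0.451 × 0.7972 = 0.3595
R_B = 0.3595 × 241 = 86.6 Ω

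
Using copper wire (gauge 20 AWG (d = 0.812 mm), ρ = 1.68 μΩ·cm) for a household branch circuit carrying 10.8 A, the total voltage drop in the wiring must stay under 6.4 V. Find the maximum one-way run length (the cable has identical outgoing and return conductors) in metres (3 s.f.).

ρ = 1.68 μΩ·cm = 1.68×10^-8 Ω·m
A = π(0.812/2 mm)² = π(4.0600e-04 m)² = 5.178e-07 m²
L_max = V_max·A/(2·ρI) = (6.4)(5.178e-07)/(2×1.68×10^-8×10.8) = 9.13 m

9.13 m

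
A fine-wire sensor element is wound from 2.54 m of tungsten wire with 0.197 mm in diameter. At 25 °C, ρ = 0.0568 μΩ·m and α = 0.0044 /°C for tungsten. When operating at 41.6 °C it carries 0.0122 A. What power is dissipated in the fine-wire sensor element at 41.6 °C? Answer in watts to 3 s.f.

7.56×10^-4 W

ρ = 0.0568 μΩ·m = 5.68×10^-8 Ω·m
A = π(d/2)² = π(9.8500e-05 m)² = 3.048e-08 m²
R₍25₎ = ρL/A = (5.68×10^-8)(2.54)/(3.048e-08) = 4.733 Ω
R₍41.6₎ = R₍25₎(1 + αΔT) = 4.733 × (1 + 0.0044×16.6) = 5.079 Ω
P = I²R = (0.0122)² × 5.079 = 7.56×10^-4 W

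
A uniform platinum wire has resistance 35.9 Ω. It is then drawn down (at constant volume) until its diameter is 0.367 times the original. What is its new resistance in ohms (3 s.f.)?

1980 Ω

Volume constant ⇒ L' = L/r² with r = 0.367. R' = ρL'/A' = ρ(L/r²)/(πr²d₀²/4) = R/r⁴.
R' = 55.12 × 35.9 = 1980 Ω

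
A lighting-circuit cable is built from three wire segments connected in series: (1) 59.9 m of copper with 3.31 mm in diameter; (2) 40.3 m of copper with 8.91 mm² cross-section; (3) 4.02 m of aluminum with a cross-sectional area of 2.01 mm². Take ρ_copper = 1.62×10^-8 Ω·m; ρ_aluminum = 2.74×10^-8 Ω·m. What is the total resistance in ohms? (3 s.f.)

0.241 Ω

Seg 1: A = π(d/2)² = π(1.6550e-03 m)² = 8.605e-06 m²
R_1 = (1.62×10^-8)(59.9)/(8.605e-06) = 0.1128 Ω
Seg 2: A = 8.91 mm² = 8.910e-06 m²
R_2 = (1.62×10^-8)(40.3)/(8.910e-06) = 0.07327 Ω
Seg 3: A = 2.01 mm² = 2.010e-06 m²
R_3 = (2.74×10^-8)(4.02)/(2.010e-06) = 0.0548 Ω
R_total = R_1 + R_2 + R_3 = 0.241 Ω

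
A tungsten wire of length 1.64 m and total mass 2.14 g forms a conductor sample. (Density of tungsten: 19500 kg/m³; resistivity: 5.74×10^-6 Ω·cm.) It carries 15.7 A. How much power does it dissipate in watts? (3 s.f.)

347 W

ρ = 5.74×10^-6 Ω·cm = 5.74×10^-8 Ω·m
A = m/(density·L) = 0.00214/(19500×1.64) = 6.6917e-08 m²
R = ρL/A = (5.74×10^-8)(1.64)/(6.6917e-08) = 1.407 Ω
P = I²R = (15.7)² × 1.407 = 347 W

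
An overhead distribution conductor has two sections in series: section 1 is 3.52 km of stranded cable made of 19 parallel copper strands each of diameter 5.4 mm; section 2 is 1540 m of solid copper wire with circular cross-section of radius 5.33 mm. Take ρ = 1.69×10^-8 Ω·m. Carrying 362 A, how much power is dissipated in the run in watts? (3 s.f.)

Section 1: A_strand = π(2.7000e-03)² = 2.290e-05 m²; R₁ = ρL/(N·A_s) = (1.69×10^-8)(3520)/(19×2.290e-05) = 0.1367 Ω
Section 2: A = πr² = π(5.3300e-03 m)² = 8.925e-05 m²
R₂ = (1.69×10^-8)(1540)/(8.925e-05) = 0.2916 Ω
R = R₁ + R₂ = 0.4283 Ω
P = I²R = (362)² × 0.4283 = 56100 W

56100 W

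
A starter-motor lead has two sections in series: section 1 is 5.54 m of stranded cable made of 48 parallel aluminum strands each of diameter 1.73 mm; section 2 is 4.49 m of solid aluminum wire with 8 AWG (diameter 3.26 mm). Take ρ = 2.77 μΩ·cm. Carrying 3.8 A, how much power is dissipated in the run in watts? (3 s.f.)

0.235 W

ρ = 2.77 μΩ·cm = 2.77×10^-8 Ω·m
Section 1: A_strand = π(8.6500e-04)² = 2.351e-06 m²; R₁ = ρL/(N·A_s) = (2.77×10^-8)(5.54)/(48×2.351e-06) = 0.00136 Ω
Section 2: A = π(3.26/2 mm)² = π(1.6300e-03 m)² = 8.347e-06 m²
R₂ = (2.77×10^-8)(4.49)/(8.347e-06) = 0.0149 Ω
R = R₁ + R₂ = 0.01626 Ω
P = I²R = (3.8)² × 0.01626 = 0.235 W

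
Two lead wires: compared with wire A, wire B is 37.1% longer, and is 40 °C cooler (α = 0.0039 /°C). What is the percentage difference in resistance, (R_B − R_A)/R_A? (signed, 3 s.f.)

R ∝ ρL/d² with ρ ∝ (1+αΔT), so R_B/R_A = (1 + 37.1/100) × (1 − 0.0039×40)
= 1.371 × 0.844 = 1.157
(R_B − R_A)/R_A = 1.157 − 1 = 15.7%

15.7%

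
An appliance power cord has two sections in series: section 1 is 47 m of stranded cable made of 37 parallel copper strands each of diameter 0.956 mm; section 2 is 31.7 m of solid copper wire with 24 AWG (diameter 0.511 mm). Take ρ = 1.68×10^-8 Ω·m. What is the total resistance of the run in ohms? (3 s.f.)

2.63 Ω

Section 1: A_strand = π(4.7800e-04)² = 7.178e-07 m²; R₁ = ρL/(N·A_s) = (1.68×10^-8)(47)/(37×7.178e-07) = 0.02973 Ω
Section 2: A = π(0.511/2 mm)² = π(2.5550e-04 m)² = 2.051e-07 m²
R₂ = (1.68×10^-8)(31.7)/(2.051e-07) = 2.597 Ω
R = R₁ + R₂ = 2.63 Ω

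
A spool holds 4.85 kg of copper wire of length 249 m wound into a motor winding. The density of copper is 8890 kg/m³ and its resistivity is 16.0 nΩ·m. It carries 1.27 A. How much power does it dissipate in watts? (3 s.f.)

ρ = 16.0 nΩ·m = 1.60×10^-8 Ω·m
A = m/(density·L) = 4.85/(8890×249) = 2.1910e-06 m²
R = ρL/A = (1.60×10^-8)(249)/(2.1910e-06) = 1.818 Ω
P = I²R = (1.27)² × 1.818 = 2.93 W

2.93 W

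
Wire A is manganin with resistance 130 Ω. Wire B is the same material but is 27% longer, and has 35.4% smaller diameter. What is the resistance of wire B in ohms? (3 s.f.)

R ∝ L/d², so R_B/R_A = (1 + 27/100) × (1 − 35.4/100)⁻²
= 1.27 × 2.396 = 3.043
R_B = 3.043 × 130 = 396 Ω

396 Ω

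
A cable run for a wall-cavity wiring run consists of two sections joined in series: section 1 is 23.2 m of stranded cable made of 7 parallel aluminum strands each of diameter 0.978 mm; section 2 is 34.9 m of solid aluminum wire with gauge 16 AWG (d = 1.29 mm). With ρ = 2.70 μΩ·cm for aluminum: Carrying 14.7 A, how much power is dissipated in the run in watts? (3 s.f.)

ρ = 2.70 μΩ·cm = 2.70×10^-8 Ω·m
Section 1: A_strand = π(4.8900e-04)² = 7.512e-07 m²; R₁ = ρL/(N·A_s) = (2.70×10^-8)(23.2)/(7×7.512e-07) = 0.1191 Ω
Section 2: A = π(1.29/2 mm)² = π(6.4500e-04 m)² = 1.307e-06 m²
R₂ = (2.70×10^-8)(34.9)/(1.307e-06) = 0.721 Ω
R = R₁ + R₂ = 0.8401 Ω
P = I²R = (14.7)² × 0.8401 = 182 W

182 W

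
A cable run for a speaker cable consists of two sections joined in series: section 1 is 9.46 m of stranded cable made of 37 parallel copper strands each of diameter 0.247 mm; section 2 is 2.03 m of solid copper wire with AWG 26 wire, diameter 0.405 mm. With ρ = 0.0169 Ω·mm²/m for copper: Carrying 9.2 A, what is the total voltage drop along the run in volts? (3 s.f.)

ρ = 0.0169 Ω·mm²/m = 1.69×10^-8 Ω·m
Section 1: A_strand = π(1.2350e-04)² = 4.792e-08 m²; R₁ = ρL/(N·A_s) = (1.69×10^-8)(9.46)/(37×4.792e-08) = 0.09018 Ω
Section 2: A = π(0.405/2 mm)² = π(2.0250e-04 m)² = 1.288e-07 m²
R₂ = (1.69×10^-8)(2.03)/(1.288e-07) = 0.2663 Ω
R = R₁ + R₂ = 0.3565 Ω
V = IR = 9.2 × 0.3565 = 3.28 V

3.28 V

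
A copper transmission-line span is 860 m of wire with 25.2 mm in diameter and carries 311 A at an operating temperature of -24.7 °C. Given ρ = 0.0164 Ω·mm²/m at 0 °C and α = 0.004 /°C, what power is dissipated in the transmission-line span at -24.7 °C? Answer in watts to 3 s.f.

ρ = 0.0164 Ω·mm²/m = 1.64×10^-8 Ω·m
A = π(d/2)² = π(1.2600e-02 m)² = 4.988e-04 m²
R₍0₎ = ρL/A = (1.64×10^-8)(860)/(4.988e-04) = 0.02828 Ω
R₍-24.7₎ = R₍0₎(1 + αΔT) = 0.02828 × (1 + 0.004×-24.7) = 0.02548 Ω
P = I²R = (311)² × 0.02548 = 2460 W

2460 W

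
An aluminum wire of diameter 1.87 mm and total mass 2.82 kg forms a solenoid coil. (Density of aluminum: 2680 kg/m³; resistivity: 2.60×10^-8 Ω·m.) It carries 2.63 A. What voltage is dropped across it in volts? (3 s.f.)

A = π(d/2)² = π(9.3500e-04 m)² = 2.7465e-06 m²
L = m/(density·A) = 2.82/(2680×2.7465e-06) = 383.1 m
R = ρL/A = (2.60×10^-8)(383.1)/(2.7465e-06) = 3.627 Ω
V = IR = 2.63 × 3.627 = 9.54 V

9.54 V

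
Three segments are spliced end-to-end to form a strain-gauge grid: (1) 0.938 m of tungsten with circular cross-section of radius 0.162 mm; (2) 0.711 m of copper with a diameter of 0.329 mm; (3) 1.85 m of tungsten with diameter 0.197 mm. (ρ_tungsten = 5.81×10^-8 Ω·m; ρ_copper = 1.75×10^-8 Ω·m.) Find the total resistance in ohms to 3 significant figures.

Seg 1: A = πr² = π(1.6200e-04 m)² = 8.245e-08 m²
R_1 = (5.81×10^-8)(0.938)/(8.245e-08) = 0.661 Ω
Seg 2: A = π(d/2)² = π(1.6450e-04 m)² = 8.501e-08 m²
R_2 = (1.75×10^-8)(0.711)/(8.501e-08) = 0.1464 Ω
Seg 3: A = π(d/2)² = π(9.8500e-05 m)² = 3.048e-08 m²
R_3 = (5.81×10^-8)(1.85)/(3.048e-08) = 3.526 Ω
R_total = R_1 + R_2 + R_3 = 4.33 Ω

4.33 Ω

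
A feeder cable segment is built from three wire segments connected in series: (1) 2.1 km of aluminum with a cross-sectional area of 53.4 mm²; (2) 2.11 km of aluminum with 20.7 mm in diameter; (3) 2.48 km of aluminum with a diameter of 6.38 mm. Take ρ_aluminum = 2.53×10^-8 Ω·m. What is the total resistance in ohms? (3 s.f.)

3.12 Ω

Seg 1: A = 53.4 mm² = 5.340e-05 m²
R_1 = (2.53×10^-8)(2100)/(5.340e-05) = 0.9949 Ω
Seg 2: A = π(d/2)² = π(1.0350e-02 m)² = 3.365e-04 m²
R_2 = (2.53×10^-8)(2110)/(3.365e-04) = 0.1586 Ω
Seg 3: A = π(d/2)² = π(3.1900e-03 m)² = 3.197e-05 m²
R_3 = (2.53×10^-8)(2480)/(3.197e-05) = 1.963 Ω
R_total = R_1 + R_2 + R_3 = 3.12 Ω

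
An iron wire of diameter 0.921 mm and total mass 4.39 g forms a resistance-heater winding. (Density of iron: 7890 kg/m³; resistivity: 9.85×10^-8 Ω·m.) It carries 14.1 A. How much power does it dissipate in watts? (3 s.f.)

24.5 W

A = π(d/2)² = π(4.6050e-04 m)² = 6.6621e-07 m²
L = m/(density·A) = 0.00439/(7890×6.6621e-07) = 0.8352 m
R = ρL/A = (9.85×10^-8)(0.8352)/(6.6621e-07) = 0.1235 Ω
P = I²R = (14.1)² × 0.1235 = 24.5 W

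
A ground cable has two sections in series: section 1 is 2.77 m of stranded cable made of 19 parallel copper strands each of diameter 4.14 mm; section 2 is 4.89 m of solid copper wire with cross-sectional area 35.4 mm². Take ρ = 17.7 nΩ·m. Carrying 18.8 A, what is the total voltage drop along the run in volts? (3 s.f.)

0.0496 V

ρ = 17.7 nΩ·m = 1.77×10^-8 Ω·m
Section 1: A_strand = π(2.0700e-03)² = 1.346e-05 m²; R₁ = ρL/(N·A_s) = (1.77×10^-8)(2.77)/(19×1.346e-05) = 1.917×10^-4 Ω
Section 2: A = 35.4 mm² = 3.540e-05 m²
R₂ = (1.77×10^-8)(4.89)/(3.540e-05) = 0.002445 Ω
R = R₁ + R₂ = 0.002637 Ω
V = IR = 18.8 × 0.002637 = 0.0496 V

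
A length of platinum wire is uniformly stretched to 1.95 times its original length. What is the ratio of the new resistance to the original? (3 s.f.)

3.80

Volume constant ⇒ A' = A/k with k = 1.95. R' = ρ(kL)/(A/k) = k²R.
Factor = 3.80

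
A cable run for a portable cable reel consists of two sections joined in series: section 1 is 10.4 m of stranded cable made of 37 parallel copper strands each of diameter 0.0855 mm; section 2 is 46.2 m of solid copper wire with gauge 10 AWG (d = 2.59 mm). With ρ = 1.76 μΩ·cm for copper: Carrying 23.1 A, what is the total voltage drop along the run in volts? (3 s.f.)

23.5 V

ρ = 1.76 μΩ·cm = 1.76×10^-8 Ω·m
Section 1: A_strand = π(4.2750e-05)² = 5.741e-09 m²; R₁ = ρL/(N·A_s) = (1.76×10^-8)(10.4)/(37×5.741e-09) = 0.8616 Ω
Section 2: A = π(2.59/2 mm)² = π(1.2950e-03 m)² = 5.269e-06 m²
R₂ = (1.76×10^-8)(46.2)/(5.269e-06) = 0.1543 Ω
R = R₁ + R₂ = 1.016 Ω
V = IR = 23.1 × 1.016 = 23.5 V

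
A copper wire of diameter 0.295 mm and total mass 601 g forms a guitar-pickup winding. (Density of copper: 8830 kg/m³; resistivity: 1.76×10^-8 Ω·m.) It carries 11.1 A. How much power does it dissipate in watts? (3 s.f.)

31600 W

A = π(d/2)² = π(1.4750e-04 m)² = 6.8349e-08 m²
L = m/(density·A) = 0.601/(8830×6.8349e-08) = 995.8 m
R = ρL/A = (1.76×10^-8)(995.8)/(6.8349e-08) = 256.4 Ω
P = I²R = (11.1)² × 256.4 = 31600 W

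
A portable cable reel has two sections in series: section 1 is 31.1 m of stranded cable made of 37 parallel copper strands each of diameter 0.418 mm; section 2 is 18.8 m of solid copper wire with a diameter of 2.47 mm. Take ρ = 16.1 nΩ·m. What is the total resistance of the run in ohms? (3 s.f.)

0.162 Ω

ρ = 16.1 nΩ·m = 1.61×10^-8 Ω·m
Section 1: A_strand = π(2.0900e-04)² = 1.372e-07 m²; R₁ = ρL/(N·A_s) = (1.61×10^-8)(31.1)/(37×1.372e-07) = 0.09861 Ω
Section 2: A = π(d/2)² = π(1.2350e-03 m)² = 4.792e-06 m²
R₂ = (1.61×10^-8)(18.8)/(4.792e-06) = 0.06317 Ω
R = R₁ + R₂ = 0.162 Ω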